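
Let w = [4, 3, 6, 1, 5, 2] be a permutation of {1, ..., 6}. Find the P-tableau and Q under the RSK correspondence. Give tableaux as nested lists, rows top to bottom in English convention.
P = [[1, 2], [3, 5], [4, 6]], Q = [[1, 3], [2, 5], [4, 6]]

Insert each entry of the permutation into P by Schensted row insertion, recording in Q the position of each new cell.

Insert 4: appended to row 1. P = [[4]].
Insert 3: 3 bumps 4 from row 1; 4 starts row 2. P = [[3], [4]].
Insert 6: appended to row 1. P = [[3, 6], [4]].
Insert 1: 1 bumps 3 from row 1; 3 bumps 4 from row 2; 4 starts row 3. P = [[1, 6], [3], [4]].
Insert 5: 5 bumps 6 from row 1; 6 appends to row 2. P = [[1, 5], [3, 6], [4]].
Insert 2: 2 bumps 5 from row 1; 5 bumps 6 from row 2; 6 appends to row 3. P = [[1, 2], [3, 5], [4, 6]].

So P = [[1, 2], [3, 5], [4, 6]], Q = [[1, 3], [2, 5], [4, 6]].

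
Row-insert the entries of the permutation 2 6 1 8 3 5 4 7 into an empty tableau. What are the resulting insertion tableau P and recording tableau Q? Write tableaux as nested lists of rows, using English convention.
Insert each entry of the permutation into P by Schensted row insertion, recording in Q the position of each new cell.

Insert 2: appended to row 1. P = [[2]], Q = [[1]].
Insert 6: appended to row 1. P = [[2, 6]], Q = [[1, 2]].
Insert 1: 1 bumps 2 from row 1; 2 starts row 2. P = [[1, 6], [2]], Q = [[1, 2], [3]].
Insert 8: appended to row 1. P = [[1, 6, 8], [2]], Q = [[1, 2, 4], [3]].
Insert 3: 3 bumps 6 from row 1; 6 appends to row 2. P = [[1, 3, 8], [2, 6]], Q = [[1, 2, 4], [3, 5]].
Insert 5: 5 bumps 8 from row 1; 8 appends to row 2. P = [[1, 3, 5], [2, 6, 8]], Q = [[1, 2, 4], [3, 5, 6]].
Insert 4: 4 bumps 5 from row 1; 5 bumps 6 from row 2; 6 starts row 3. P = [[1, 3, 4], [2, 5, 8], [6]], Q = [[1, 2, 4], [3, 5, 6], [7]].
Insert 7: appended to row 1. P = [[1, 3, 4, 7], [2, 5, 8], [6]], Q = [[1, 2, 4, 8], [3, 5, 6], [7]].

So P = [[1, 3, 4, 7], [2, 5, 8], [6]], Q = [[1, 2, 4, 8], [3, 5, 6], [7]].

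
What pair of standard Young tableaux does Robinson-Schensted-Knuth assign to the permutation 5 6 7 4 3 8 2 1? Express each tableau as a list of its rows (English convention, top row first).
P = [[1, 6, 7, 8], [2], [3], [4], [5]], Q = [[1, 2, 3, 6], [4], [5], [7], [8]]

Insert each entry of the permutation into P by Schensted row insertion, recording in Q the position of each new cell.

Insert 5: appended to row 1. P = [[5]].
Insert 6: appended to row 1. P = [[5, 6]].
Insert 7: appended to row 1. P = [[5, 6, 7]].
Insert 4: 4 bumps 5 from row 1; 5 starts row 2. P = [[4, 6, 7], [5]].
Insert 3: 3 bumps 4 from row 1; 4 bumps 5 from row 2; 5 starts row 3. P = [[3, 6, 7], [4], [5]].
Insert 8: appended to row 1. P = [[3, 6, 7, 8], [4], [5]].
Insert 2: 2 bumps 3 from row 1; 3 bumps 4 from row 2; 4 bumps 5 from row 3; 5 starts row 4. P = [[2, 6, 7, 8], [3], [4], [5]].
Insert 1: 1 bumps 2 from row 1; 2 bumps 3 from row 2; 3 bumps 4 from row 3; 4 bumps 5 from row 4; 5 starts row 5. P = [[1, 6, 7, 8], [2], [3], [4], [5]].

So P = [[1, 6, 7, 8], [2], [3], [4], [5]], Q = [[1, 2, 3, 6], [4], [5], [7], [8]].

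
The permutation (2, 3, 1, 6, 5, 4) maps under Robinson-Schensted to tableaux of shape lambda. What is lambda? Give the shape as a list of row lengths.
[3, 2, 1]

Row-insert each entry into an empty tableau.

After inserting 2: P = [[2]].
After inserting 3: P = [[2, 3]].
After inserting 1: P = [[1, 3], [2]].
After inserting 6: P = [[1, 3, 6], [2]].
After inserting 5: P = [[1, 3, 5], [2, 6]].
After inserting 4: P = [[1, 3, 4], [2, 5], [6]].

The final insertion tableau P = [[1, 3, 4], [2, 5], [6]] has shape [3, 2, 1].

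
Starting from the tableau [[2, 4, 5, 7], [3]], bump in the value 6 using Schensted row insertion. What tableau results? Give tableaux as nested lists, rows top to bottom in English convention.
[[2, 4, 5, 6], [3, 7]]

In row 1, 6 replaces 7 (the leftmost entry greater than 6); 7 is bumped to row 2. 7 is appended to row 2. The new tableau is [[2, 4, 5, 6], [3, 7]].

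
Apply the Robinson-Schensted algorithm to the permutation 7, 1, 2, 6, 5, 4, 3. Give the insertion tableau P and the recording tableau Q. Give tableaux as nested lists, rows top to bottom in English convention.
Insert each entry of the permutation into P by Schensted row insertion, recording in Q the position of each new cell.

After inserting 7: P = [[7]].
After inserting 1: P = [[1], [7]].
After inserting 2: P = [[1, 2], [7]].
After inserting 6: P = [[1, 2, 6], [7]].
After inserting 5: P = [[1, 2, 5], [6], [7]].
After inserting 4: P = [[1, 2, 4], [5], [6], [7]].
After inserting 3: P = [[1, 2, 3], [4], [5], [6], [7]].

So P = [[1, 2, 3], [4], [5], [6], [7]], Q = [[1, 3, 4], [2], [5], [6], [7]].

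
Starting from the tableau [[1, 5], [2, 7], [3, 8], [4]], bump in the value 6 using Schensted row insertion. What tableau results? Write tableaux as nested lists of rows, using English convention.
6 is larger than every entry of row 1, so it is appended to row 1. The new tableau is [[1, 5, 6], [2, 7], [3, 8], [4]].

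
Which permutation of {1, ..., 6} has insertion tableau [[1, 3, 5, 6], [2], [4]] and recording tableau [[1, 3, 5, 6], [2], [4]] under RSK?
4 2 3 1 5 6

Reverse RSK: for i = n, n-1, ..., 1, locate i in Q, remove the corresponding corner cell from P, and reverse-bump its entry up through P; the value ejected from row 1 is w(i).

So w = 4 2 3 1 5 6.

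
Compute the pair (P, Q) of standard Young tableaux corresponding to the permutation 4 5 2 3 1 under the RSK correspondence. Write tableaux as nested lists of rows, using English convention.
Insert each entry of the permutation into P by Schensted row insertion, recording in Q the position of each new cell.

Insert 4: appended to row 1. P = [[4]].
Insert 5: appended to row 1. P = [[4, 5]].
Insert 2: 2 bumps 4 from row 1; 4 starts row 2. P = [[2, 5], [4]].
Insert 3: 3 bumps 5 from row 1; 5 appends to row 2. P = [[2, 3], [4, 5]].
Insert 1: 1 bumps 2 from row 1; 2 bumps 4 from row 2; 4 starts row 3. P = [[1, 3], [2, 5], [4]].

So P = [[1, 3], [2, 5], [4]], Q = [[1, 2], [3, 4], [5]].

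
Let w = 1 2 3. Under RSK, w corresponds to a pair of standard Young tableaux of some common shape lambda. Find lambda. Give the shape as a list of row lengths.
[3]

Row-insert each entry into an empty tableau.

After inserting 1: P = [[1]].
After inserting 2: P = [[1, 2]].
After inserting 3: P = [[1, 2, 3]].

The final insertion tableau P = [[1, 2, 3]] has shape [3].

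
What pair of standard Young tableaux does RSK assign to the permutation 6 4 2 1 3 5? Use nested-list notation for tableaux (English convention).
P = [[1, 3, 5], [2], [4], [6]], Q = [[1, 5, 6], [2], [3], [4]]

Insert each entry of the permutation into P by Schensted row insertion, recording in Q the position of each new cell.

Insert 6: appended to row 1. P = [[6]].
Insert 4: 4 bumps 6 from row 1; 6 starts row 2. P = [[4], [6]].
Insert 2: 2 bumps 4 from row 1; 4 bumps 6 from row 2; 6 starts row 3. P = [[2], [4], [6]].
Insert 1: 1 bumps 2 from row 1; 2 bumps 4 from row 2; 4 bumps 6 from row 3; 6 starts row 4. P = [[1], [2], [4], [6]].
Insert 3: appended to row 1. P = [[1, 3], [2], [4], [6]].
Insert 5: appended to row 1. P = [[1, 3, 5], [2], [4], [6]].

So P = [[1, 3, 5], [2], [4], [6]], Q = [[1, 5, 6], [2], [3], [4]].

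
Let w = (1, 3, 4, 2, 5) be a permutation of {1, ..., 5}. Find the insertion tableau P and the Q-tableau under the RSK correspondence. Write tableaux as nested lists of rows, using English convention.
P = [[1, 2, 4, 5], [3]], Q = [[1, 2, 3, 5], [4]]

Insert each entry of the permutation into P by Schensted row insertion, recording in Q the position of each new cell.

Insert 1: appended to row 1. P = [[1]].
Insert 3: appended to row 1. P = [[1, 3]].
Insert 4: appended to row 1. P = [[1, 3, 4]].
Insert 2: 2 bumps 3 from row 1; 3 starts row 2. P = [[1, 2, 4], [3]].
Insert 5: appended to row 1. P = [[1, 2, 4, 5], [3]].

So P = [[1, 2, 4, 5], [3]], Q = [[1, 2, 3, 5], [4]].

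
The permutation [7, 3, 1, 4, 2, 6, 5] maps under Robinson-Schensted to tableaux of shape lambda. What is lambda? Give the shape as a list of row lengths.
[3, 3, 1]

RSK row insertion gives P = [[1, 2, 5], [3, 4, 6], [7]], which has shape [3, 3, 1].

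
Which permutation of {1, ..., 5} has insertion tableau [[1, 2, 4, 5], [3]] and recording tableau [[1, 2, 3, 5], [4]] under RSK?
1 3 4 2 5

Reverse the RSK construction: for i from n down to 1, find the cell of Q containing i, remove the entry at that cell from P, and reverse-bump it up through P; the value ejected from row 1 is w(i).

Step i=5: Q has 5 at row 1, column 4; remove that cell from P, ejecting 5. So w(5) = 5. P is now [[1, 2, 4], [3]].
Step i=4: Q has 4 at row 2, column 1; remove 3 from row 2 of P and reverse-bump: 3 enters row 1 and ejects 2. So w(4) = 2. P is now [[1, 3, 4]].
Step i=3: Q has 3 at row 1, column 3; remove that cell from P, ejecting 4. So w(3) = 4. P is now [[1, 3]].
Step i=2: Q has 2 at row 1, column 2; remove that cell from P, ejecting 3. So w(2) = 3. P is now [[1]].
Step i=1: Q has 1 at row 1, column 1; remove that cell from P, ejecting 1. So w(1) = 1. P is now [].

So w = 1 3 4 2 5.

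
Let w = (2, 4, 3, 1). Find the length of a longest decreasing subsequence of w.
3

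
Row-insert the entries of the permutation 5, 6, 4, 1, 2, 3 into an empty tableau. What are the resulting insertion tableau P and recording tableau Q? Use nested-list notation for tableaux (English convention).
Insert each entry of the permutation into P by Schensted row insertion, recording in Q the position of each new cell.

Insert 5: appended to row 1. P = [[5]].
Insert 6: appended to row 1. P = [[5, 6]].
Insert 4: 4 bumps 5 from row 1; 5 starts row 2. P = [[4, 6], [5]].
Insert 1: 1 bumps 4 from row 1; 4 bumps 5 from row 2; 5 starts row 3. P = [[1, 6], [4], [5]].
Insert 2: 2 bumps 6 from row 1; 6 appends to row 2. P = [[1, 2], [4, 6], [5]].
Insert 3: appended to row 1. P = [[1, 2, 3], [4, 6], [5]].

So P = [[1, 2, 3], [4, 6], [5]], Q = [[1, 2, 6], [3, 5], [4]].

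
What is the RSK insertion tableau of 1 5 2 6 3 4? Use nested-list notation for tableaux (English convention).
Insert 1: appended to row 1. P = [[1]].
Insert 5: appended to row 1. P = [[1, 5]].
Insert 2: 2 bumps 5 from row 1; 5 starts row 2. P = [[1, 2], [5]].
Insert 6: appended to row 1. P = [[1, 2, 6], [5]].
Insert 3: 3 bumps 6 from row 1; 6 appends to row 2. P = [[1, 2, 3], [5, 6]].
Insert 4: appended to row 1. P = [[1, 2, 3, 4], [5, 6]].

So P = [[1, 2, 3, 4], [5, 6]].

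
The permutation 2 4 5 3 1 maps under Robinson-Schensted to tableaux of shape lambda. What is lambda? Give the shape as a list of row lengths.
[3, 1, 1]

RSK row insertion gives P = [[1, 3, 5], [2], [4]], which has shape [3, 1, 1].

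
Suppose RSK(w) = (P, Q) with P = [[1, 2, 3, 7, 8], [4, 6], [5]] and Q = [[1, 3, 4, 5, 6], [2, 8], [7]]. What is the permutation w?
5 1 4 6 7 8 2 3

Reverse the RSK construction: for i from n down to 1, find the cell of Q containing i, remove the entry at that cell from P, and reverse-bump it up through P; the value ejected from row 1 is w(i).

Step i=8: Q has 8 at row 2, column 2; remove 6 from row 2 of P and reverse-bump: 6 enters row 1 and ejects 3. So w(8) = 3. P is now [[1, 2, 6, 7, 8], [4], [5]].
Step i=7: Q has 7 at row 3, column 1; remove 5 from row 3 of P and reverse-bump: 5 enters row 2 and ejects 4; 4 enters row 1 and ejects 2. So w(7) = 2. P is now [[1, 4, 6, 7, 8], [5]].
Step i=6: Q has 6 at row 1, column 5; remove that cell from P, ejecting 8. So w(6) = 8. P is now [[1, 4, 6, 7], [5]].
Step i=5: Q has 5 at row 1, column 4; remove that cell from P, ejecting 7. So w(5) = 7. P is now [[1, 4, 6], [5]].
Step i=4: Q has 4 at row 1, column 3; remove that cell from P, ejecting 6. So w(4) = 6. P is now [[1, 4], [5]].
Step i=3: Q has 3 at row 1, column 2; remove that cell from P, ejecting 4. So w(3) = 4. P is now [[1], [5]].
Step i=2: Q has 2 at row 2, column 1; remove 5 from row 2 of P and reverse-bump: 5 enters row 1 and ejects 1. So w(2) = 1. P is now [[5]].
Step i=1: Q has 1 at row 1, column 1; remove that cell from P, ejecting 5. So w(1) = 5. P is now [].

So w = 5 1 4 6 7 8 2 3.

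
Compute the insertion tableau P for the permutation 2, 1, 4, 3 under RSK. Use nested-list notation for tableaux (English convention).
P = [[1, 3], [2, 4]]

After inserting 2: P = [[2]].
After inserting 1: P = [[1], [2]].
After inserting 4: P = [[1, 4], [2]].
After inserting 3: P = [[1, 3], [2, 4]].

So P = [[1, 3], [2, 4]].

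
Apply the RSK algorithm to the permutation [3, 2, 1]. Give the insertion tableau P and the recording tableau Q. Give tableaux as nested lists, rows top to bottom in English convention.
Insert each entry of the permutation into P by Schensted row insertion, recording in Q the position of each new cell.

Insert 3: appended to row 1. P = [[3]].
Insert 2: 2 bumps 3 from row 1; 3 starts row 2. P = [[2], [3]].
Insert 1: 1 bumps 2 from row 1; 2 bumps 3 from row 2; 3 starts row 3. P = [[1], [2], [3]].

So P = [[1], [2], [3]], Q = [[1], [2], [3]].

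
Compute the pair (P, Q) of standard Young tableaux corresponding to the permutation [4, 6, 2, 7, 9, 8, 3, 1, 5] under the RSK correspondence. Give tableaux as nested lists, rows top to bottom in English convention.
P = [[1, 3, 5, 8], [2, 6, 7], [4], [9]], Q = [[1, 2, 4, 5], [3, 6, 9], [7], [8]]

Insert each entry of the permutation into P by Schensted row insertion, recording in Q the position of each new cell.

Insert 4: appended to row 1. P = [[4]].
Insert 6: appended to row 1. P = [[4, 6]].
Insert 2: 2 bumps 4 from row 1; 4 starts row 2. P = [[2, 6], [4]].
Insert 7: appended to row 1. P = [[2, 6, 7], [4]].
Insert 9: appended to row 1. P = [[2, 6, 7, 9], [4]].
Insert 8: 8 bumps 9 from row 1; 9 appends to row 2. P = [[2, 6, 7, 8], [4, 9]].
Insert 3: 3 bumps 6 from row 1; 6 bumps 9 from row 2; 9 starts row 3. P = [[2, 3, 7, 8], [4, 6], [9]].
Insert 1: 1 bumps 2 from row 1; 2 bumps 4 from row 2; 4 bumps 9 from row 3; 9 starts row 4. P = [[1, 3, 7, 8], [2, 6], [4], [9]].
Insert 5: 5 bumps 7 from row 1; 7 appends to row 2. P = [[1, 3, 5, 8], [2, 6, 7], [4], [9]].

So P = [[1, 3, 5, 8], [2, 6, 7], [4], [9]], Q = [[1, 2, 4, 5], [3, 6, 9], [7], [8]].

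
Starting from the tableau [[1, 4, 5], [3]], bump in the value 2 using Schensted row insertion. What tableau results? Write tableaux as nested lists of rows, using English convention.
[[1, 2, 5], [3, 4]]

In row 1, 2 replaces 4 (the leftmost entry greater than 2); 4 is bumped to row 2. 4 is appended to row 2. The new tableau is [[1, 2, 5], [3, 4]].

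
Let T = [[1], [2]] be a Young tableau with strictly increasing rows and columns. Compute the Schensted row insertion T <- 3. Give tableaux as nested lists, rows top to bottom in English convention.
[[1, 3], [2]]

3 is larger than every entry of row 1, so it is appended to row 1. The new tableau is [[1, 3], [2]].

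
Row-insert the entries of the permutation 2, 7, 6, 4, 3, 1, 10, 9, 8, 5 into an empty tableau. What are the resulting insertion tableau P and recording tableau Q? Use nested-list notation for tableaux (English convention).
P = [[1, 3, 5], [2, 8], [4, 9], [6, 10], [7]], Q = [[1, 2, 7], [3, 8], [4, 9], [5, 10], [6]]

Insert each entry of the permutation into P by Schensted row insertion, recording in Q the position of each new cell.

Insert 2: appended to row 1. P = [[2]].
Insert 7: appended to row 1. P = [[2, 7]].
Insert 6: 6 bumps 7 from row 1; 7 starts row 2. P = [[2, 6], [7]].
Insert 4: 4 bumps 6 from row 1; 6 bumps 7 from row 2; 7 starts row 3. P = [[2, 4], [6], [7]].
Insert 3: 3 bumps 4 from row 1; 4 bumps 6 from row 2; 6 bumps 7 from row 3; 7 starts row 4. P = [[2, 3], [4], [6], [7]].
Insert 1: 1 bumps 2 from row 1; 2 bumps 4 from row 2; 4 bumps 6 from row 3; 6 bumps 7 from row 4; 7 starts row 5. P = [[1, 3], [2], [4], [6], [7]].
Insert 10: appended to row 1. P = [[1, 3, 10], [2], [4], [6], [7]].
Insert 9: 9 bumps 10 from row 1; 10 appends to row 2. P = [[1, 3, 9], [2, 10], [4], [6], [7]].
Insert 8: 8 bumps 9 from row 1; 9 bumps 10 from row 2; 10 appends to row 3. P = [[1, 3, 8], [2, 9], [4, 10], [6], [7]].
Insert 5: 5 bumps 8 from row 1; 8 bumps 9 from row 2; 9 bumps 10 from row 3; 10 appends to row 4. P = [[1, 3, 5], [2, 8], [4, 9], [6, 10], [7]].

So P = [[1, 3, 5], [2, 8], [4, 9], [6, 10], [7]], Q = [[1, 2, 7], [3, 8], [4, 9], [5, 10], [6]].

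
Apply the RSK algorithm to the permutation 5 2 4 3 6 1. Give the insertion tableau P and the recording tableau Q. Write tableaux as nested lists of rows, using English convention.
Insert each entry of the permutation into P by Schensted row insertion, recording in Q the position of each new cell.

Insert 5: appended to row 1. P = [[5]].
Insert 2: 2 bumps 5 from row 1; 5 starts row 2. P = [[2], [5]].
Insert 4: appended to row 1. P = [[2, 4], [5]].
Insert 3: 3 bumps 4 from row 1; 4 bumps 5 from row 2; 5 starts row 3. P = [[2, 3], [4], [5]].
Insert 6: appended to row 1. P = [[2, 3, 6], [4], [5]].
Insert 1: 1 bumps 2 from row 1; 2 bumps 4 from row 2; 4 bumps 5 from row 3; 5 starts row 4. P = [[1, 3, 6], [2], [4], [5]].

So P = [[1, 3, 6], [2], [4], [5]], Q = [[1, 3, 5], [2], [4], [6]].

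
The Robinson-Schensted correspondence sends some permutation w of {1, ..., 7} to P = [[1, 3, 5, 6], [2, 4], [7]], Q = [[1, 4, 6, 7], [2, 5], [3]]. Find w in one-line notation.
7 2 1 4 3 5 6

Reverse the RSK construction: for i from n down to 1, find the cell of Q containing i, remove the entry at that cell from P, and reverse-bump it up through P; the value ejected from row 1 is w(i).

Step i=7: Q has 7 at row 1, column 4; remove that cell from P, ejecting 6. So w(7) = 6. P is now [[1, 3, 5], [2, 4], [7]].
Step i=6: Q has 6 at row 1, column 3; remove that cell from P, ejecting 5. So w(6) = 5. P is now [[1, 3], [2, 4], [7]].
Step i=5: Q has 5 at row 2, column 2; remove 4 from row 2 of P and reverse-bump: 4 enters row 1 and ejects 3. So w(5) = 3. P is now [[1, 4], [2], [7]].
Step i=4: Q has 4 at row 1, column 2; remove that cell from P, ejecting 4. So w(4) = 4. P is now [[1], [2], [7]].
Step i=3: Q has 3 at row 3, column 1; remove 7 from row 3 of P and reverse-bump: 7 enters row 2 and ejects 2; 2 enters row 1 and ejects 1. So w(3) = 1. P is now [[2], [7]].
Step i=2: Q has 2 at row 2, column 1; remove 7 from row 2 of P and reverse-bump: 7 enters row 1 and ejects 2. So w(2) = 2. P is now [[7]].
Step i=1: Q has 1 at row 1, column 1; remove that cell from P, ejecting 7. So w(1) = 7. P is now [].

So w = 7 2 1 4 3 5 6.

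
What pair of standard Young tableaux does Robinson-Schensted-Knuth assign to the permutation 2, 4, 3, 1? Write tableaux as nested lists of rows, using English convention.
Insert each entry of the permutation into P by Schensted row insertion, recording in Q the position of each new cell.

Insert 2: appended to row 1. P = [[2]].
Insert 4: appended to row 1. P = [[2, 4]].
Insert 3: 3 bumps 4 from row 1; 4 starts row 2. P = [[2, 3], [4]].
Insert 1: 1 bumps 2 from row 1; 2 bumps 4 from row 2; 4 starts row 3. P = [[1, 3], [2], [4]].

So P = [[1, 3], [2], [4]], Q = [[1, 2], [3], [4]].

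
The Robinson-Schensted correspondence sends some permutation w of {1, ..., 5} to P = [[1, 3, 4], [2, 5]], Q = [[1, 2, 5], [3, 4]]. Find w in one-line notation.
2 5 1 3 4

Reverse the RSK construction: for i from n down to 1, find the cell of Q containing i, remove the entry at that cell from P, and reverse-bump it up through P; the value ejected from row 1 is w(i).

Step i=5: Q has 5 at row 1, column 3; remove that cell from P, ejecting 4. So w(5) = 4. P is now [[1, 3], [2, 5]].
Step i=4: Q has 4 at row 2, column 2; remove 5 from row 2 of P and reverse-bump: 5 enters row 1 and ejects 3. So w(4) = 3. P is now [[1, 5], [2]].
Step i=3: Q has 3 at row 2, column 1; remove 2 from row 2 of P and reverse-bump: 2 enters row 1 and ejects 1. So w(3) = 1. P is now [[2, 5]].
Step i=2: Q has 2 at row 1, column 2; remove that cell from P, ejecting 5. So w(2) = 5. P is now [[2]].
Step i=1: Q has 1 at row 1, column 1; remove that cell from P, ejecting 2. So w(1) = 2. P is now [].

So w = 2 5 1 3 4.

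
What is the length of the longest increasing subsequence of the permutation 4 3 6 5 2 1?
2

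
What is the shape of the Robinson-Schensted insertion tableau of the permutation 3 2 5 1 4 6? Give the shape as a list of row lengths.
[3, 2, 1]

Row-insert each entry into an empty tableau.

After inserting 3: P = [[3]].
After inserting 2: P = [[2], [3]].
After inserting 5: P = [[2, 5], [3]].
After inserting 1: P = [[1, 5], [2], [3]].
After inserting 4: P = [[1, 4], [2, 5], [3]].
After inserting 6: P = [[1, 4, 6], [2, 5], [3]].

The final insertion tableau P = [[1, 4, 6], [2, 5], [3]] has shape [3, 2, 1].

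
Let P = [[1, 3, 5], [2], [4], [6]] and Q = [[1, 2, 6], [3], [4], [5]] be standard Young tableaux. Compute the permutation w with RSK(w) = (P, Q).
Reverse RSK: for i = n, n-1, ..., 1, locate i in Q, remove the corresponding corner cell from P, and reverse-bump its entry up through P; the value ejected from row 1 is w(i).

So w = 2 6 4 3 1 5.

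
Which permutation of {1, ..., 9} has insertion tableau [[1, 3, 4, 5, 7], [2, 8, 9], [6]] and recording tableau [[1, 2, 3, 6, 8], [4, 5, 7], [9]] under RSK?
2 6 8 3 4 9 5 7 1

Reverse the RSK construction: for i from n down to 1, find the cell of Q containing i, remove the entry at that cell from P, and reverse-bump it up through P; the value ejected from row 1 is w(i).

Step i=9: Q has 9 at row 3, column 1; remove 6 from row 3 of P and reverse-bump: 6 enters row 2 and ejects 2; 2 enters row 1 and ejects 1. So w(9) = 1. P is now [[2, 3, 4, 5, 7], [6, 8, 9]].
Step i=8: Q has 8 at row 1, column 5; remove that cell from P, ejecting 7. So w(8) = 7. P is now [[2, 3, 4, 5], [6, 8, 9]].
Step i=7: Q has 7 at row 2, column 3; remove 9 from row 2 of P and reverse-bump: 9 enters row 1 and ejects 5. So w(7) = 5. P is now [[2, 3, 4, 9], [6, 8]].
Step i=6: Q has 6 at row 1, column 4; remove that cell from P, ejecting 9. So w(6) = 9. P is now [[2, 3, 4], [6, 8]].
Step i=5: Q has 5 at row 2, column 2; remove 8 from row 2 of P and reverse-bump: 8 enters row 1 and ejects 4. So w(5) = 4. P is now [[2, 3, 8], [6]].
Step i=4: Q has 4 at row 2, column 1; remove 6 from row 2 of P and reverse-bump: 6 enters row 1 and ejects 3. So w(4) = 3. P is now [[2, 6, 8]].
Step i=3: Q has 3 at row 1, column 3; remove that cell from P, ejecting 8. So w(3) = 8. P is now [[2, 6]].
Step i=2: Q has 2 at row 1, column 2; remove that cell from P, ejecting 6. So w(2) = 6. P is now [[2]].
Step i=1: Q has 1 at row 1, column 1; remove that cell from P, ejecting 2. So w(1) = 2. P is now [].

So w = 2 6 8 3 4 9 5 7 1.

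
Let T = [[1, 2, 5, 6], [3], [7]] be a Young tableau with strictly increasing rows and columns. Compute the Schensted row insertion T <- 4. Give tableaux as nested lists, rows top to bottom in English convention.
In row 1, 4 replaces 5 (the leftmost entry greater than 4); 5 is bumped to row 2. 5 is appended to row 2. The new tableau is [[1, 2, 4, 6], [3, 5], [7]].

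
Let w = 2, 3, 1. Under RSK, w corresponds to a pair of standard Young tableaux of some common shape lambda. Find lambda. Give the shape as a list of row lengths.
[2, 1]

Row-insert each entry into an empty tableau.

After inserting 2: P = [[2]].
After inserting 3: P = [[2, 3]].
After inserting 1: P = [[1, 3], [2]].

The final insertion tableau P = [[1, 3], [2]] has shape [2, 1].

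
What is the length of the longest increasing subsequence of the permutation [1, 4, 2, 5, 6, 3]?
4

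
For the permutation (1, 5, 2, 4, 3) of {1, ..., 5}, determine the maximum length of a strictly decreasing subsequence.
3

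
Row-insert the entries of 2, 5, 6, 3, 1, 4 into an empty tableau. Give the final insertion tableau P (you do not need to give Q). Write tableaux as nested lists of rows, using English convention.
P = [[1, 3, 4], [2, 6], [5]]

Insert 2: appended to row 1. P = [[2]].
Insert 5: appended to row 1. P = [[2, 5]].
Insert 6: appended to row 1. P = [[2, 5, 6]].
Insert 3: 3 bumps 5 from row 1; 5 starts row 2. P = [[2, 3, 6], [5]].
Insert 1: 1 bumps 2 from row 1; 2 bumps 5 from row 2; 5 starts row 3. P = [[1, 3, 6], [2], [5]].
Insert 4: 4 bumps 6 from row 1; 6 appends to row 2. P = [[1, 3, 4], [2, 6], [5]].

So P = [[1, 3, 4], [2, 6], [5]].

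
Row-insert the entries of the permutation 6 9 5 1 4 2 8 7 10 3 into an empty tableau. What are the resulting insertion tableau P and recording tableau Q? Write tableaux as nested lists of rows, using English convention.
P = [[1, 2, 3, 10], [4, 7], [5, 8], [6, 9]], Q = [[1, 2, 7, 9], [3, 5], [4, 8], [6, 10]]

Insert each entry of the permutation into P by Schensted row insertion, recording in Q the position of each new cell.

Insert 6: appended to row 1. P = [[6]].
Insert 9: appended to row 1. P = [[6, 9]].
Insert 5: 5 bumps 6 from row 1; 6 starts row 2. P = [[5, 9], [6]].
Insert 1: 1 bumps 5 from row 1; 5 bumps 6 from row 2; 6 starts row 3. P = [[1, 9], [5], [6]].
Insert 4: 4 bumps 9 from row 1; 9 appends to row 2. P = [[1, 4], [5, 9], [6]].
Insert 2: 2 bumps 4 from row 1; 4 bumps 5 from row 2; 5 bumps 6 from row 3; 6 starts row 4. P = [[1, 2], [4, 9], [5], [6]].
Insert 8: appended to row 1. P = [[1, 2, 8], [4, 9], [5], [6]].
Insert 7: 7 bumps 8 from row 1; 8 bumps 9 from row 2; 9 appends to row 3. P = [[1, 2, 7], [4, 8], [5, 9], [6]].
Insert 10: appended to row 1. P = [[1, 2, 7, 10], [4, 8], [5, 9], [6]].
Insert 3: 3 bumps 7 from row 1; 7 bumps 8 from row 2; 8 bumps 9 from row 3; 9 appends to row 4. P = [[1, 2, 3, 10], [4, 7], [5, 8], [6, 9]].

So P = [[1, 2, 3, 10], [4, 7], [5, 8], [6, 9]], Q = [[1, 2, 7, 9], [3, 5], [4, 8], [6, 10]].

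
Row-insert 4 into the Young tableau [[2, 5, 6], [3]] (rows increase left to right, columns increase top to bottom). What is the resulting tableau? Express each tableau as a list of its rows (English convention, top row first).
[[2, 4, 6], [3, 5]]

In row 1, 4 replaces 5 (the leftmost entry greater than 4); 5 is bumped to row 2. 5 is appended to row 2. The new tableau is [[2, 4, 6], [3, 5]].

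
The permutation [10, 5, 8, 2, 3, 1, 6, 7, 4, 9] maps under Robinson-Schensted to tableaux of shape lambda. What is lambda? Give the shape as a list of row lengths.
Row-insert each entry into an empty tableau.

After inserting 10: P = [[10]].
After inserting 5: P = [[5], [10]].
After inserting 8: P = [[5, 8], [10]].
After inserting 2: P = [[2, 8], [5], [10]].
After inserting 3: P = [[2, 3], [5, 8], [10]].
After inserting 1: P = [[1, 3], [2, 8], [5], [10]].
After inserting 6: P = [[1, 3, 6], [2, 8], [5], [10]].
After inserting 7: P = [[1, 3, 6, 7], [2, 8], [5], [10]].
After inserting 4: P = [[1, 3, 4, 7], [2, 6], [5, 8], [10]].
After inserting 9: P = [[1, 3, 4, 7, 9], [2, 6], [5, 8], [10]].

The final insertion tableau P = [[1, 3, 4, 7, 9], [2, 6], [5, 8], [10]] has shape [5, 2, 2, 1].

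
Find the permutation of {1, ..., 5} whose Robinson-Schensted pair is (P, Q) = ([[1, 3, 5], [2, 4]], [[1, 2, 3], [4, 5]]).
2 4 5 1 3

Reverse the RSK construction: for i from n down to 1, find the cell of Q containing i, remove the entry at that cell from P, and reverse-bump it up through P; the value ejected from row 1 is w(i).

Step i=5: Q has 5 at row 2, column 2; remove 4 from row 2 of P and reverse-bump: 4 enters row 1 and ejects 3. So w(5) = 3. P is now [[1, 4, 5], [2]].
Step i=4: Q has 4 at row 2, column 1; remove 2 from row 2 of P and reverse-bump: 2 enters row 1 and ejects 1. So w(4) = 1. P is now [[2, 4, 5]].
Step i=3: Q has 3 at row 1, column 3; remove that cell from P, ejecting 5. So w(3) = 5. P is now [[2, 4]].
Step i=2: Q has 2 at row 1, column 2; remove that cell from P, ejecting 4. So w(2) = 4. P is now [[2]].
Step i=1: Q has 1 at row 1, column 1; remove that cell from P, ejecting 2. So w(1) = 2. P is now [].

So w = 2 4 5 1 3.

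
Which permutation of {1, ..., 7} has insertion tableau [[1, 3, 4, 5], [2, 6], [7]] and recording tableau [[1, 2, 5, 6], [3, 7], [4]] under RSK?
Reverse the RSK construction: for i from n down to 1, find the cell of Q containing i, remove the entry at that cell from P, and reverse-bump it up through P; the value ejected from row 1 is w(i).

Step i=7: Q has 7 at row 2, column 2; remove 6 from row 2 of P and reverse-bump: 6 enters row 1 and ejects 5. So w(7) = 5. P is now [[1, 3, 4, 6], [2], [7]].
Step i=6: Q has 6 at row 1, column 4; remove that cell from P, ejecting 6. So w(6) = 6. P is now [[1, 3, 4], [2], [7]].
Step i=5: Q has 5 at row 1, column 3; remove that cell from P, ejecting 4. So w(5) = 4. P is now [[1, 3], [2], [7]].
Step i=4: Q has 4 at row 3, column 1; remove 7 from row 3 of P and reverse-bump: 7 enters row 2 and ejects 2; 2 enters row 1 and ejects 1. So w(4) = 1. P is now [[2, 3], [7]].
Step i=3: Q has 3 at row 2, column 1; remove 7 from row 2 of P and reverse-bump: 7 enters row 1 and ejects 3. So w(3) = 3. P is now [[2, 7]].
Step i=2: Q has 2 at row 1, column 2; remove that cell from P, ejecting 7. So w(2) = 7. P is now [[2]].
Step i=1: Q has 1 at row 1, column 1; remove that cell from P, ejecting 2. So w(1) = 2. P is now [].

So w = 2 7 3 1 4 6 5.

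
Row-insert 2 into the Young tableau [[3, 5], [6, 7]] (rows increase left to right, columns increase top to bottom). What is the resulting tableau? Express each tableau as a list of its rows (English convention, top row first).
[[2, 5], [3, 7], [6]]

In row 1, 2 replaces 3 (the leftmost entry greater than 2); 3 is bumped to row 2. In row 2, 3 replaces 6 (the leftmost entry greater than 3); 6 is bumped to row 3. 6 starts a new row 3. The new tableau is [[2, 5], [3, 7], [6]].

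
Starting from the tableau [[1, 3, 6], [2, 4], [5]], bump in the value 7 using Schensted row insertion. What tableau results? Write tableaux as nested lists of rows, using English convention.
7 is larger than every entry of row 1, so it is appended to row 1. The new tableau is [[1, 3, 6, 7], [2, 4], [5]].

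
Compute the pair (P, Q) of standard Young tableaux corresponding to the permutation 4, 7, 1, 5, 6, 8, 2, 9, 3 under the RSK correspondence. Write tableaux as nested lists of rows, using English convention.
P = [[1, 2, 3, 8, 9], [4, 5, 6], [7]], Q = [[1, 2, 5, 6, 8], [3, 4, 9], [7]]

Insert each entry of the permutation into P by Schensted row insertion, recording in Q the position of each new cell.

Insert 4: appended to row 1. P = [[4]], Q = [[1]].
Insert 7: appended to row 1. P = [[4, 7]], Q = [[1, 2]].
Insert 1: 1 bumps 4 from row 1; 4 starts row 2. P = [[1, 7], [4]], Q = [[1, 2], [3]].
Insert 5: 5 bumps 7 from row 1; 7 appends to row 2. P = [[1, 5], [4, 7]], Q = [[1, 2], [3, 4]].
Insert 6: appended to row 1. P = [[1, 5, 6], [4, 7]], Q = [[1, 2, 5], [3, 4]].
Insert 8: appended to row 1. P = [[1, 5, 6, 8], [4, 7]], Q = [[1, 2, 5, 6], [3, 4]].
Insert 2: 2 bumps 5 from row 1; 5 bumps 7 from row 2; 7 starts row 3. P = [[1, 2, 6, 8], [4, 5], [7]], Q = [[1, 2, 5, 6], [3, 4], [7]].
Insert 9: appended to row 1. P = [[1, 2, 6, 8, 9], [4, 5], [7]], Q = [[1, 2, 5, 6, 8], [3, 4], [7]].
Insert 3: 3 bumps 6 from row 1; 6 appends to row 2. P = [[1, 2, 3, 8, 9], [4, 5, 6], [7]], Q = [[1, 2, 5, 6, 8], [3, 4, 9], [7]].

So P = [[1, 2, 3, 8, 9], [4, 5, 6], [7]], Q = [[1, 2, 5, 6, 8], [3, 4, 9], [7]].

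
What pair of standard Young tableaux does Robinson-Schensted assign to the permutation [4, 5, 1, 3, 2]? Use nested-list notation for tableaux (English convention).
Insert each entry of the permutation into P by Schensted row insertion, recording in Q the position of each new cell.

After inserting 4: P = [[4]].
After inserting 5: P = [[4, 5]].
After inserting 1: P = [[1, 5], [4]].
After inserting 3: P = [[1, 3], [4, 5]].
After inserting 2: P = [[1, 2], [3, 5], [4]].

So P = [[1, 2], [3, 5], [4]], Q = [[1, 2], [3, 4], [5]].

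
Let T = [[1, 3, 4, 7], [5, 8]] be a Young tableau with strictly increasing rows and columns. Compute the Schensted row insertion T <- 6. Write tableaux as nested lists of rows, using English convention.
In row 1, 6 replaces 7 (the leftmost entry greater than 6); 7 is bumped to row 2. In row 2, 7 replaces 8 (the leftmost entry greater than 7); 8 is bumped to row 3. 8 starts a new row 3. The new tableau is [[1, 3, 4, 6], [5, 7], [8]].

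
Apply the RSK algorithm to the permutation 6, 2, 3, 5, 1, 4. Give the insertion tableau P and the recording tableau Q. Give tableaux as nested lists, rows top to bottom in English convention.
P = [[1, 3, 4], [2, 5], [6]], Q = [[1, 3, 4], [2, 6], [5]]

Insert each entry of the permutation into P by Schensted row insertion, recording in Q the position of each new cell.

Insert 6: appended to row 1. P = [[6]], Q = [[1]].
Insert 2: 2 bumps 6 from row 1; 6 starts row 2. P = [[2], [6]], Q = [[1], [2]].
Insert 3: appended to row 1. P = [[2, 3], [6]], Q = [[1, 3], [2]].
Insert 5: appended to row 1. P = [[2, 3, 5], [6]], Q = [[1, 3, 4], [2]].
Insert 1: 1 bumps 2 from row 1; 2 bumps 6 from row 2; 6 starts row 3. P = [[1, 3, 5], [2], [6]], Q = [[1, 3, 4], [2], [5]].
Insert 4: 4 bumps 5 from row 1; 5 appends to row 2. P = [[1, 3, 4], [2, 5], [6]], Q = [[1, 3, 4], [2, 6], [5]].

So P = [[1, 3, 4], [2, 5], [6]], Q = [[1, 3, 4], [2, 6], [5]].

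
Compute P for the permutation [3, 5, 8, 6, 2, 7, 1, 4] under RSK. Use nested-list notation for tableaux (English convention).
P = [[1, 4, 6, 7], [2, 5], [3], [8]]

Insert 3: appended to row 1. P = [[3]].
Insert 5: appended to row 1. P = [[3, 5]].
Insert 8: appended to row 1. P = [[3, 5, 8]].
Insert 6: 6 bumps 8 from row 1; 8 starts row 2. P = [[3, 5, 6], [8]].
Insert 2: 2 bumps 3 from row 1; 3 bumps 8 from row 2; 8 starts row 3. P = [[2, 5, 6], [3], [8]].
Insert 7: appended to row 1. P = [[2, 5, 6, 7], [3], [8]].
Insert 1: 1 bumps 2 from row 1; 2 bumps 3 from row 2; 3 bumps 8 from row 3; 8 starts row 4. P = [[1, 5, 6, 7], [2], [3], [8]].
Insert 4: 4 bumps 5 from row 1; 5 appends to row 2. P = [[1, 4, 6, 7], [2, 5], [3], [8]].

So P = [[1, 4, 6, 7], [2, 5], [3], [8]].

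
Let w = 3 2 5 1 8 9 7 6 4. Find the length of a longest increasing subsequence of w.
4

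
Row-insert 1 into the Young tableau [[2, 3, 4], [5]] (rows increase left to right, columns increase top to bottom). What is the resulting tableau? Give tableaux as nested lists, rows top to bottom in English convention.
[[1, 3, 4], [2], [5]]

In row 1, 1 replaces 2 (the leftmost entry greater than 1); 2 is bumped to row 2. In row 2, 2 replaces 5 (the leftmost entry greater than 2); 5 is bumped to row 3. 5 starts a new row 3. The new tableau is [[1, 3, 4], [2], [5]].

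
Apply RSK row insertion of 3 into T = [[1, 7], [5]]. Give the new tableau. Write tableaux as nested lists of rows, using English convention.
In row 1, 3 replaces 7 (the leftmost entry greater than 3); 7 is bumped to row 2. 7 is appended to row 2. The new tableau is [[1, 3], [5, 7]].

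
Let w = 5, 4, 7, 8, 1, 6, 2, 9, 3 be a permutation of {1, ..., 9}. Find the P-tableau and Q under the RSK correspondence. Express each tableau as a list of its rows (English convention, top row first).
Insert each entry of the permutation into P by Schensted row insertion, recording in Q the position of each new cell.

Insert 5: appended to row 1. P = [[5]], Q = [[1]].
Insert 4: 4 bumps 5 from row 1; 5 starts row 2. P = [[4], [5]], Q = [[1], [2]].
Insert 7: appended to row 1. P = [[4, 7], [5]], Q = [[1, 3], [2]].
Insert 8: appended to row 1. P = [[4, 7, 8], [5]], Q = [[1, 3, 4], [2]].
Insert 1: 1 bumps 4 from row 1; 4 bumps 5 from row 2; 5 starts row 3. P = [[1, 7, 8], [4], [5]], Q = [[1, 3, 4], [2], [5]].
Insert 6: 6 bumps 7 from row 1; 7 appends to row 2. P = [[1, 6, 8], [4, 7], [5]], Q = [[1, 3, 4], [2, 6], [5]].
Insert 2: 2 bumps 6 from row 1; 6 bumps 7 from row 2; 7 appends to row 3. P = [[1, 2, 8], [4, 6], [5, 7]], Q = [[1, 3, 4], [2, 6], [5, 7]].
Insert 9: appended to row 1. P = [[1, 2, 8, 9], [4, 6], [5, 7]], Q = [[1, 3, 4, 8], [2, 6], [5, 7]].
Insert 3: 3 bumps 8 from row 1; 8 appends to row 2. P = [[1, 2, 3, 9], [4, 6, 8], [5, 7]], Q = [[1, 3, 4, 8], [2, 6, 9], [5, 7]].

So P = [[1, 2, 3, 9], [4, 6, 8], [5, 7]], Q = [[1, 3, 4, 8], [2, 6, 9], [5, 7]].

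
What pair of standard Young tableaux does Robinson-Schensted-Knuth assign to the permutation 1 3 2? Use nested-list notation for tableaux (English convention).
P = [[1, 2], [3]], Q = [[1, 2], [3]]

Insert each entry of the permutation into P by Schensted row insertion, recording in Q the position of each new cell.

Insert 1: appended to row 1. P = [[1]].
Insert 3: appended to row 1. P = [[1, 3]].
Insert 2: 2 bumps 3 from row 1; 3 starts row 2. P = [[1, 2], [3]].

So P = [[1, 2], [3]], Q = [[1, 2], [3]].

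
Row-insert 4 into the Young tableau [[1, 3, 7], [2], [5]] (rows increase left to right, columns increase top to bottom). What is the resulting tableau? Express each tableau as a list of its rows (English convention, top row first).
In row 1, 4 replaces 7 (the leftmost entry greater than 4); 7 is bumped to row 2. 7 is appended to row 2. The new tableau is [[1, 3, 4], [2, 7], [5]].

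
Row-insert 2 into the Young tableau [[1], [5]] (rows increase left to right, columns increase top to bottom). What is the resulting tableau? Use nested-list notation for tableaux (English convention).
2 is larger than every entry of row 1, so it is appended to row 1. The new tableau is [[1, 2], [5]].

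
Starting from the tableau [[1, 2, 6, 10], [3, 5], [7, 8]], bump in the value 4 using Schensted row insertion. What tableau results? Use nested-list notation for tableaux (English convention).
In row 1, 4 replaces 6 (the leftmost entry greater than 4); 6 is bumped to row 2. 6 is appended to row 2. The new tableau is [[1, 2, 4, 10], [3, 5, 6], [7, 8]].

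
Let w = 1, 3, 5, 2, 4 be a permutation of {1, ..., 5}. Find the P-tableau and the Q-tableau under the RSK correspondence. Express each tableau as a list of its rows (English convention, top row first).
Insert each entry of the permutation into P by Schensted row insertion, recording in Q the position of each new cell.

Insert 1: appended to row 1. P = [[1]].
Insert 3: appended to row 1. P = [[1, 3]].
Insert 5: appended to row 1. P = [[1, 3, 5]].
Insert 2: 2 bumps 3 from row 1; 3 starts row 2. P = [[1, 2, 5], [3]].
Insert 4: 4 bumps 5 from row 1; 5 appends to row 2. P = [[1, 2, 4], [3, 5]].

So P = [[1, 2, 4], [3, 5]], Q = [[1, 2, 3], [4, 5]].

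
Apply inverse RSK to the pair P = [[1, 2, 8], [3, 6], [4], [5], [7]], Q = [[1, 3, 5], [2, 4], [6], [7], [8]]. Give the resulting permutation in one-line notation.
5 1 7 6 8 4 3 2

Reverse the RSK construction: for i from n down to 1, find the cell of Q containing i, remove the entry at that cell from P, and reverse-bump it up through P; the value ejected from row 1 is w(i).

Step i=8: Q has 8 at row 5, column 1; remove 7 from row 5 of P and reverse-bump: 7 enters row 4 and ejects 5; 5 enters row 3 and ejects 4; 4 enters row 2 and ejects 3; 3 enters row 1 and ejects 2. So w(8) = 2. P is now [[1, 3, 8], [4, 6], [5], [7]].
Step i=7: Q has 7 at row 4, column 1; remove 7 from row 4 of P and reverse-bump: 7 enters row 3 and ejects 5; 5 enters row 2 and ejects 4; 4 enters row 1 and ejects 3. So w(7) = 3. P is now [[1, 4, 8], [5, 6], [7]].
Step i=6: Q has 6 at row 3, column 1; remove 7 from row 3 of P and reverse-bump: 7 enters row 2 and ejects 6; 6 enters row 1 and ejects 4. So w(6) = 4. P is now [[1, 6, 8], [5, 7]].
Step i=5: Q has 5 at row 1, column 3; remove that cell from P, ejecting 8. So w(5) = 8. P is now [[1, 6], [5, 7]].
Step i=4: Q has 4 at row 2, column 2; remove 7 from row 2 of P and reverse-bump: 7 enters row 1 and ejects 6. So w(4) = 6. P is now [[1, 7], [5]].
Step i=3: Q has 3 at row 1, column 2; remove that cell from P, ejecting 7. So w(3) = 7. P is now [[1], [5]].
Step i=2: Q has 2 at row 2, column 1; remove 5 from row 2 of P and reverse-bump: 5 enters row 1 and ejects 1. So w(2) = 1. P is now [[5]].
Step i=1: Q has 1 at row 1, column 1; remove that cell from P, ejecting 5. So w(1) = 5. P is now [].

So w = 5 1 7 6 8 4 3 2.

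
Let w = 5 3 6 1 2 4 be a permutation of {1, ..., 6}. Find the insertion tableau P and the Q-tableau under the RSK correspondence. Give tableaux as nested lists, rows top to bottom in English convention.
P = [[1, 2, 4], [3, 6], [5]], Q = [[1, 3, 6], [2, 5], [4]]

Insert each entry of the permutation into P by Schensted row insertion, recording in Q the position of each new cell.

After inserting 5: P = [[5]].
After inserting 3: P = [[3], [5]].
After inserting 6: P = [[3, 6], [5]].
After inserting 1: P = [[1, 6], [3], [5]].
After inserting 2: P = [[1, 2], [3, 6], [5]].
After inserting 4: P = [[1, 2, 4], [3, 6], [5]].

So P = [[1, 2, 4], [3, 6], [5]], Q = [[1, 3, 6], [2, 5], [4]].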